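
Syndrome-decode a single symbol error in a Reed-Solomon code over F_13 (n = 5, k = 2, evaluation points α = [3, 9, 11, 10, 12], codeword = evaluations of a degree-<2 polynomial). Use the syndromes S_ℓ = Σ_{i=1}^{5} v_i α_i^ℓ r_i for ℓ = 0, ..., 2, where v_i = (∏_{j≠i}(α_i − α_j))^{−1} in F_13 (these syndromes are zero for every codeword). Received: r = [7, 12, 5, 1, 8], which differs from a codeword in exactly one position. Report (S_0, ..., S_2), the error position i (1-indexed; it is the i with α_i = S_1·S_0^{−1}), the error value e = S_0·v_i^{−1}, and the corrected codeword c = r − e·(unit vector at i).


S = (12, 3, 4), error at position 4, error magnitude e = 12, c = [7, 12, 5, 2, 8].

Step 1: column multipliers v_i = (∏_{j≠i}(α_i − α_j))^{−1} mod 13.
  i = 1 (α = 3): (3−9)(3−11)(3−10)(3−12) = (−6)·(−8)·(−7)·(−9) = 3024 ≡ 8, so v_1 = 8^{−1} = 5 (mod 13).
  i = 2 (α = 9): (9−3)(9−11)(9−10)(9−12) = 6·(−2)·(−1)·(−3) = −36 ≡ 3, so v_2 = 3^{−1} = 9 (mod 13).
  i = 3 (α = 11): (11−3)(11−9)(11−10)(11−12) = 8·2·1·(−1) = −16 ≡ 10, so v_3 = 10^{−1} = 4 (mod 13).
  i = 4 (α = 10): (10−3)(10−9)(10−11)(10−12) = 7·1·(−1)·(−2) = 14 ≡ 1, so v_4 = 1^{−1} = 1 (mod 13).
  i = 5 (α = 12): (12−3)(12−9)(12−11)(12−10) = 9·3·1·2 = 54 ≡ 2, so v_5 = 2^{−1} = 7 (mod 13).
  v = [5, 9, 4, 1, 7].
Step 2: syndromes of r = [7, 12, 5, 1, 8] (all sums mod 13).
  S_0 = Σ v_i r_i = 5·7 + 9·12 + 4·5 + 1·1 + 7·8 = 220 ≡ 12.
  S_1 = Σ v_i α_i r_i = 5·3·7 + 9·9·12 + 4·11·5 + 1·10·1 + 7·12·8 = 1979 ≡ 3.
  α_i^2 mod 13 = [9, 3, 4, 9, 1].
  S_2 = Σ v_i α_i^2 r_i = 5·9·7 + 9·3·12 + 4·4·5 + 1·9·1 + 7·1·8 = 784 ≡ 4.
  S = (12, 3, 4) ≠ 0, so r is not a codeword (an error is present).
Step 3: locate the error. For a single error e at position i, S_ℓ = v_i·e·α_i^ℓ, so α_err = S_1/S_0.
  S_0^{−1} = 12^{−1} = 12 (mod 13), so α_err = 3·12 = 36 ≡ 10 = α_4. Error position i = 4.
  Consistency check: S_2/S_1 = 4·9 = 36 ≡ 10 = α_err ✓ (single-error assumption holds).
Step 4: error magnitude e = S_0/v_4 = S_0·∏_{j≠4}(α_4 − α_j) = 12·1 = 12 ≡ 12 (mod 13).
Step 5: correct position 4: c_4 = r_4 − e = 1 − 12 ≡ 2 (mod 13). Hence c = [7, 12, 5, 2, 8].
  Check: interpolating c through the α_i gives m(x) = 11 + 3·x (degree < 2) with m(α_i) = c_i for every i, so c is indeed a codeword.


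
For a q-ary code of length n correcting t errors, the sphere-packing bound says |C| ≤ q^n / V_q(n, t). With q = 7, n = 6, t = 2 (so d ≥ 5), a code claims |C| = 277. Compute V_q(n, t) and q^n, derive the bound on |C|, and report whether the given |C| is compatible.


V_q(n, t) = 577, q^n = 117649, Hamming bound = 203, |C| = 277 > bound (violated).

Step 1: Compute V_q(n, t) = Σ_{j=0}^2 C(n, j) (q−1)^j.
  j = 0: C(6,0)·(6)^0 = 1·1 = 1.
  j = 1: C(6,1)·(6)^1 = 6·6 = 36.
  j = 2: C(6,2)·(6)^2 = 15·36 = 540.
  V_q(n, t) = 1 + 36 + 540 = 577.
Step 2: q^n = 7^6 = 117649.
Step 3: Hamming bound ⌊q^n / V_q(n,t)⌋ = ⌊117649/577⌋ = 203.
Step 4: Compare |C| = 277 to 203: violated.
The claimed |C| lies above the Hamming bound, so no 7-ary code of length 6 with d ≥ 5 can have 277 codewords.


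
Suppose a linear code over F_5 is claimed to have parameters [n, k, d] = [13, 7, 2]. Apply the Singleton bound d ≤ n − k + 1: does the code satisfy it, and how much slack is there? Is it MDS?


Singleton RHS = n − k + 1 = 7, slack = 5, bound satisfied, not MDS.

Singleton bound: d ≤ n − k + 1.
Here n = 13, k = 7, so n − k + 1 = 7.
Given d = 2, check d ≤ 7: YES.
Slack = (n − k + 1) − d = 5.
The code is NOT MDS (slack = 5 > 0).
Description: the claimed parameters are [13, 7, 2]_5; such a code would be non-MDS.


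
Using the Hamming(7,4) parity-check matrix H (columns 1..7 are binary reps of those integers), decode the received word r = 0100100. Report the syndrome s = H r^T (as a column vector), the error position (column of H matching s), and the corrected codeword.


s = (1, 1, 1)^T, error position = 7, corrected codeword c = 0100101

Compute s = H r^T mod 2 one row at a time:
  s_1 = 0 + 1 + 0 + 0 = 1 ≡ 1 (mod 2).
  s_2 = 1 + 0 + 0 + 0 = 1 ≡ 1 (mod 2).
  s_3 = 0 + 0 + 1 + 0 = 1 ≡ 1 (mod 2).
s = (1, 1, 1)^T — this equals column 7 of H (binary 111), so error is at position 7.
Correct: flip bit 7 of r = 0100100 to get c = 0100101.


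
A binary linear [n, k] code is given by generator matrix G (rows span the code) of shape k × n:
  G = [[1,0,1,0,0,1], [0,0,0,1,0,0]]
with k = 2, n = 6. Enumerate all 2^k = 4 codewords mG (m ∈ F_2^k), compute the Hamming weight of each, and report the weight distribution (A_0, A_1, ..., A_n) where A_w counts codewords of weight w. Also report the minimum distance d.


Weight distribution: A_0 = 1, A_1 = 1, A_3 = 1, A_4 = 1. Minimum distance d = 1.

Enumerate all 2^2 = 4 messages m ∈ F_2^2.
For each, compute codeword c = mG in F_2^6, then tally its weight.
  m = 00 → c = 000000, weight = 0.
  m = 10 → c = 101001, weight = 3.
  m = 01 → c = 000100, weight = 1.
  m = 11 → c = 101101, weight = 4.
Tally weights:
  weight 0: 1 codewords.
  weight 1: 1 codewords.
  weight 3: 1 codewords.
  weight 4: 1 codewords.
Minimum distance d = smallest w > 0 with A_w > 0 = 1.
Sanity: Σ A_w = 4 = 2^2 = 4 ✓.


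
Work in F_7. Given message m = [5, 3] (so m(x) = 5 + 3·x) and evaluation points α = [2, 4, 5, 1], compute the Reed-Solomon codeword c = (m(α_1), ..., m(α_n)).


c = [4, 3, 6, 1]

Message polynomial: m(x) = 5 + 3·x (mod 7).
For each evaluation point α_i, compute m(α_i) mod 7:
  α_1 = 2: Horner steps 3 → 4, so m(2) = 4.
  α_2 = 4: Horner steps 3 → 3, so m(4) = 3.
  α_3 = 5: Horner steps 3 → 6, so m(5) = 6.
  α_4 = 1: Horner steps 3 → 1, so m(1) = 1.
Codeword c = [4, 3, 6, 1] ∈ F_7^4.


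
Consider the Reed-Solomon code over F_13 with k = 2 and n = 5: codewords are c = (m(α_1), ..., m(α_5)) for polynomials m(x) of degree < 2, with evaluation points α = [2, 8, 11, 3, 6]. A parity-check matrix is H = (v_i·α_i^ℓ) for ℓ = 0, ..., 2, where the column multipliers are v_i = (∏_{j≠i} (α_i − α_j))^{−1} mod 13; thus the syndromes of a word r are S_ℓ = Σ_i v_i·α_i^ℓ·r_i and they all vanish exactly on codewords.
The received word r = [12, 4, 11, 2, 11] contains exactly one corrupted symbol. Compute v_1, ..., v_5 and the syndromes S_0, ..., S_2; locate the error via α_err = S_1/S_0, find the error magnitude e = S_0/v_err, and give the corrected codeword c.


S = (11, 4, 5), error at position 3, error magnitude e = 11, c = [12, 4, 0, 2, 11].

Step 1: column multipliers v_i = (∏_{j≠i}(α_i − α_j))^{−1} mod 13.
  i = 1 (α = 2): (2−8)(2−11)(2−3)(2−6) = (−6)·(−9)·(−1)·(−4) = 216 ≡ 8, so v_1 = 8^{−1} = 5 (mod 13).
  i = 2 (α = 8): (8−2)(8−11)(8−3)(8−6) = 6·(−3)·5·2 = −180 ≡ 2, so v_2 = 2^{−1} = 7 (mod 13).
  i = 3 (α = 11): (11−2)(11−8)(11−3)(11−6) = 9·3·8·5 = 1080 ≡ 1, so v_3 = 1^{−1} = 1 (mod 13).
  i = 4 (α = 3): (3−2)(3−8)(3−11)(3−6) = 1·(−5)·(−8)·(−3) = −120 ≡ 10, so v_4 = 10^{−1} = 4 (mod 13).
  i = 5 (α = 6): (6−2)(6−8)(6−11)(6−3) = 4·(−2)·(−5)·3 = 120 ≡ 3, so v_5 = 3^{−1} = 9 (mod 13).
  v = [5, 7, 1, 4, 9].
Step 2: syndromes of r = [12, 4, 11, 2, 11] (all sums mod 13).
  S_0 = Σ v_i r_i = 5·12 + 7·4 + 1·11 + 4·2 + 9·11 = 206 ≡ 11.
  S_1 = Σ v_i α_i r_i = 5·2·12 + 7·8·4 + 1·11·11 + 4·3·2 + 9·6·11 = 1083 ≡ 4.
  α_i^2 mod 13 = [4, 12, 4, 9, 10].
  S_2 = Σ v_i α_i^2 r_i = 5·4·12 + 7·12·4 + 1·4·11 + 4·9·2 + 9·10·11 = 1682 ≡ 5.
  S = (11, 4, 5) ≠ 0, so r is not a codeword (an error is present).
Step 3: locate the error. For a single error e at position i, S_ℓ = v_i·e·α_i^ℓ, so α_err = S_1/S_0.
  S_0^{−1} = 11^{−1} = 6 (mod 13), so α_err = 4·6 = 24 ≡ 11 = α_3. Error position i = 3.
  Consistency check: S_2/S_1 = 5·10 = 50 ≡ 11 = α_err ✓ (single-error assumption holds).
Step 4: error magnitude e = S_0/v_3 = S_0·∏_{j≠3}(α_3 − α_j) = 11·1 = 11 ≡ 11 (mod 13).
Step 5: correct position 3: c_3 = r_3 − e = 11 − 11 ≡ 0 (mod 13). Hence c = [12, 4, 0, 2, 11].
  Check: interpolating c through the α_i gives m(x) = 6 + 3·x (degree < 2) with m(α_i) = c_i for every i, so c is indeed a codeword.


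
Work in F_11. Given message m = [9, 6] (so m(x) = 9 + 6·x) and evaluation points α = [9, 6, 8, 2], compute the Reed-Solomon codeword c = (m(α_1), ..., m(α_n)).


c = [8, 1, 2, 10]

Message polynomial: m(x) = 9 + 6·x (mod 11).
For each evaluation point α_i, compute m(α_i) mod 11:
  α_1 = 9: Horner steps 6 → 8, so m(9) = 8.
  α_2 = 6: Horner steps 6 → 1, so m(6) = 1.
  α_3 = 8: Horner steps 6 → 2, so m(8) = 2.
  α_4 = 2: Horner steps 6 → 10, so m(2) = 10.
Codeword c = [8, 1, 2, 10] ∈ F_11^4.


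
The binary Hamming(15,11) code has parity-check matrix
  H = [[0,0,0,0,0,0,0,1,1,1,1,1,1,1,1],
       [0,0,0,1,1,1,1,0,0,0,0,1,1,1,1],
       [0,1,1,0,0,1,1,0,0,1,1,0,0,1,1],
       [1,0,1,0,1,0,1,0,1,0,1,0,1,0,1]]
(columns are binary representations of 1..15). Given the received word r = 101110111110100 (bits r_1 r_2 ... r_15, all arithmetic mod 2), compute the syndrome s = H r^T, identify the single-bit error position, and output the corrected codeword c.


s = (1, 0, 0, 1)^T, error position = 9, corrected codeword c = 101110110110100

Compute s = H r^T mod 2 one row at a time:
  s_1 = 1 + 1 + 1 + 1 + 0 + 1 + 0 + 0 = 5 ≡ 1 (mod 2).
  s_2 = 1 + 1 + 0 + 1 + 0 + 1 + 0 + 0 = 4 ≡ 0 (mod 2).
  s_3 = 0 + 1 + 0 + 1 + 1 + 1 + 0 + 0 = 4 ≡ 0 (mod 2).
  s_4 = 1 + 1 + 1 + 1 + 1 + 1 + 1 + 0 = 7 ≡ 1 (mod 2).
s = (1, 0, 0, 1)^T — this equals column 9 of H (binary 1001), so error is at position 9.
Correct: flip bit 9 of r = 101110111110100 to get c = 101110110110100.


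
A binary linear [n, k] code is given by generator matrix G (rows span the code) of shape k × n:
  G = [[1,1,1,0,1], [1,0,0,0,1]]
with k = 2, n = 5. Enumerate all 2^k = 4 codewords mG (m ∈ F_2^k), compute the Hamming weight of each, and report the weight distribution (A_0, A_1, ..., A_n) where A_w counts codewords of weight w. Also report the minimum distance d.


Weight distribution: A_0 = 1, A_2 = 2, A_4 = 1. Minimum distance d = 2.

Enumerate all 2^2 = 4 messages m ∈ F_2^2.
For each, compute codeword c = mG in F_2^5, then tally its weight.
  m = 00 → c = 00000, weight = 0.
  m = 10 → c = 11101, weight = 4.
  m = 01 → c = 10001, weight = 2.
  m = 11 → c = 01100, weight = 2.
Tally weights:
  weight 0: 1 codewords.
  weight 2: 2 codewords.
  weight 4: 1 codewords.
Minimum distance d = smallest w > 0 with A_w > 0 = 2.
Sanity: Σ A_w = 4 = 2^2 = 4 ✓.


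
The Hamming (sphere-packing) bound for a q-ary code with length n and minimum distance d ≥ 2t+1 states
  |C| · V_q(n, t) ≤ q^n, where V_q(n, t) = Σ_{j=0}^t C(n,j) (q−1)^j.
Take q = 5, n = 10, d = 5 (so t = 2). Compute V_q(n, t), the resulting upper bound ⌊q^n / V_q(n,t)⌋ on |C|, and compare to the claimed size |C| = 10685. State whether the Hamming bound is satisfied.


V_q(n, t) = 761, q^n = 9765625, Hamming bound = 12832, |C| = 10685 ≤ bound (satisfied).

Step 1: Compute V_q(n, t) = Σ_{j=0}^2 C(n, j) (q−1)^j.
  j = 0: C(10,0)·(4)^0 = 1·1 = 1.
  j = 1: C(10,1)·(4)^1 = 10·4 = 40.
  j = 2: C(10,2)·(4)^2 = 45·16 = 720.
  V_q(n, t) = 1 + 40 + 720 = 761.
Step 2: q^n = 5^10 = 9765625.
Step 3: Hamming bound ⌊q^n / V_q(n,t)⌋ = ⌊9765625/761⌋ = 12832.
Step 4: Compare |C| = 10685 to 12832: satisfied.
The claimed |C| lies below the Hamming bound.


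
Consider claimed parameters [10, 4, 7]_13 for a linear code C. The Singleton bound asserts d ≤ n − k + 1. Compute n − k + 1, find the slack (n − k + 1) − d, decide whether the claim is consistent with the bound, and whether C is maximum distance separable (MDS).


Singleton RHS = n − k + 1 = 7, slack = 0, bound satisfied, MDS.

Singleton bound: d ≤ n − k + 1.
Here n = 10, k = 4, so n − k + 1 = 7.
Given d = 7, check d ≤ 7: YES.
Slack = (n − k + 1) − d = 0.
The code is MDS (slack = 0).
Description: the claimed parameters are [10, 4, 7]_13; such a code would be MDS (meets Singleton bound).


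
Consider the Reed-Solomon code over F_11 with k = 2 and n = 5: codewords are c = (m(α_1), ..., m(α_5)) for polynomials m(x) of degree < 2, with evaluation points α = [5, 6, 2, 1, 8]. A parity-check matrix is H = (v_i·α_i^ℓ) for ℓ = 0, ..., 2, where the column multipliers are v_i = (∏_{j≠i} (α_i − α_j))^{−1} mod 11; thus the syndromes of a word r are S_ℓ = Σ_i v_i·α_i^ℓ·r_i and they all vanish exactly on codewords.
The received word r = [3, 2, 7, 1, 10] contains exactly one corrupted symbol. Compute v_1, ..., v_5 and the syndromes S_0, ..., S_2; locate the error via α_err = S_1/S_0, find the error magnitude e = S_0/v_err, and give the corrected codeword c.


S = (1, 6, 3), error at position 2, error magnitude e = 4, c = [3, 9, 7, 1, 10].

Step 1: column multipliers v_i = (∏_{j≠i}(α_i − α_j))^{−1} mod 11.
  i = 1 (α = 5): (5−6)(5−2)(5−1)(5−8) = (−1)·3·4·(−3) = 36 ≡ 3, so v_1 = 3^{−1} = 4 (mod 11).
  i = 2 (α = 6): (6−5)(6−2)(6−1)(6−8) = 1·4·5·(−2) = −40 ≡ 4, so v_2 = 4^{−1} = 3 (mod 11).
  i = 3 (α = 2): (2−5)(2−6)(2−1)(2−8) = (−3)·(−4)·1·(−6) = −72 ≡ 5, so v_3 = 5^{−1} = 9 (mod 11).
  i = 4 (α = 1): (1−5)(1−6)(1−2)(1−8) = (−4)·(−5)·(−1)·(−7) = 140 ≡ 8, so v_4 = 8^{−1} = 7 (mod 11).
  i = 5 (α = 8): (8−5)(8−6)(8−2)(8−1) = 3·2·6·7 = 252 ≡ 10, so v_5 = 10^{−1} = 10 (mod 11).
  v = [4, 3, 9, 7, 10].
Step 2: syndromes of r = [3, 2, 7, 1, 10] (all sums mod 11).
  S_0 = Σ v_i r_i = 4·3 + 3·2 + 9·7 + 7·1 + 10·10 = 188 ≡ 1.
  S_1 = Σ v_i α_i r_i = 4·5·3 + 3·6·2 + 9·2·7 + 7·1·1 + 10·8·10 = 1029 ≡ 6.
  α_i^2 mod 11 = [3, 3, 4, 1, 9].
  S_2 = Σ v_i α_i^2 r_i = 4·3·3 + 3·3·2 + 9·4·7 + 7·1·1 + 10·9·10 = 1213 ≡ 3.
  S = (1, 6, 3) ≠ 0, so r is not a codeword (an error is present).
Step 3: locate the error. For a single error e at position i, S_ℓ = v_i·e·α_i^ℓ, so α_err = S_1/S_0.
  S_0^{−1} = 1^{−1} = 1 (mod 11), so α_err = 6·1 = 6 ≡ 6 = α_2. Error position i = 2.
  Consistency check: S_2/S_1 = 3·2 = 6 ≡ 6 = α_err ✓ (single-error assumption holds).
Step 4: error magnitude e = S_0/v_2 = S_0·∏_{j≠2}(α_2 − α_j) = 1·4 = 4 ≡ 4 (mod 11).
Step 5: correct position 2: c_2 = r_2 − e = 2 − 4 ≡ 9 (mod 11). Hence c = [3, 9, 7, 1, 10].
  Check: interpolating c through the α_i gives m(x) = 6 + 6·x (degree < 2) with m(α_i) = c_i for every i, so c is indeed a codeword.


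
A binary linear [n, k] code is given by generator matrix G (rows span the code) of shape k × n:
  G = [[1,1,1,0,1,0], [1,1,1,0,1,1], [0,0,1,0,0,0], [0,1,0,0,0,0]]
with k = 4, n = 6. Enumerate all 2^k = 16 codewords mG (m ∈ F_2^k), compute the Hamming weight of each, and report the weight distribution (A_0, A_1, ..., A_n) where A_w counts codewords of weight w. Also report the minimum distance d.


Weight distribution: A_0 = 1, A_1 = 3, A_2 = 4, A_3 = 4, A_4 = 3, A_5 = 1. Minimum distance d = 1.

Enumerate all 2^4 = 16 messages m ∈ F_2^4.
For each, compute codeword c = mG in F_2^6, then tally its weight.
  m = 0000 → c = 000000, weight = 0.
  m = 1000 → c = 111010, weight = 4.
  m = 0100 → c = 111011, weight = 5.
  m = 1100 → c = 000001, weight = 1.
  m = 0010 → c = 001000, weight = 1.
  m = 1010 → c = 110010, weight = 3.
  m = 0110 → c = 110011, weight = 4.
  m = 1110 → c = 001001, weight = 2.
  m = 0001 → c = 010000, weight = 1.
  m = 1001 → c = 101010, weight = 3.
  m = 0101 → c = 101011, weight = 4.
  m = 1101 → c = 010001, weight = 2.
  m = 0011 → c = 011000, weight = 2.
  m = 1011 → c = 100010, weight = 2.
  m = 0111 → c = 100011, weight = 3.
  m = 1111 → c = 011001, weight = 3.
Tally weights:
  weight 0: 1 codewords.
  weight 1: 3 codewords.
  weight 2: 4 codewords.
  weight 3: 4 codewords.
  weight 4: 3 codewords.
  weight 5: 1 codewords.
Minimum distance d = smallest w > 0 with A_w > 0 = 1.
Sanity: Σ A_w = 16 = 2^4 = 16 ✓.


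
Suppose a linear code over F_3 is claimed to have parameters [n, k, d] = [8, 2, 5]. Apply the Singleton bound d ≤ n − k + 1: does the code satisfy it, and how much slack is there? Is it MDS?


Singleton RHS = n − k + 1 = 7, slack = 2, bound satisfied, not MDS.

Singleton bound: d ≤ n − k + 1.
Here n = 8, k = 2, so n − k + 1 = 7.
Given d = 5, check d ≤ 7: YES.
Slack = (n − k + 1) − d = 2.
The code is NOT MDS (slack = 2 > 0).
Description: the claimed parameters are [8, 2, 5]_3; such a code would be non-MDS.


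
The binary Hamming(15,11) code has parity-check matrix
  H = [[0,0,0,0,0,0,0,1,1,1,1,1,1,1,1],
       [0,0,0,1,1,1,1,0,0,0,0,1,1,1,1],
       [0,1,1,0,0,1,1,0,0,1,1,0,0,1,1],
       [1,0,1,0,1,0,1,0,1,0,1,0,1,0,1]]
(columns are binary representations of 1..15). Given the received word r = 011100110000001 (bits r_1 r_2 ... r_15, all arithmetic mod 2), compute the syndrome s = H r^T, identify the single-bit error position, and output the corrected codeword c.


s = (0, 1, 0, 1)^T, error position = 5, corrected codeword c = 011110110000001

Compute s = H r^T mod 2 one row at a time:
  s_1 = 1 + 0 + 0 + 0 + 0 + 0 + 0 + 1 = 2 ≡ 0 (mod 2).
  s_2 = 1 + 0 + 0 + 1 + 0 + 0 + 0 + 1 = 3 ≡ 1 (mod 2).
  s_3 = 1 + 1 + 0 + 1 + 0 + 0 + 0 + 1 = 4 ≡ 0 (mod 2).
  s_4 = 0 + 1 + 0 + 1 + 0 + 0 + 0 + 1 = 3 ≡ 1 (mod 2).
s = (0, 1, 0, 1)^T — this equals column 5 of H (binary 0101), so error is at position 5.
Correct: flip bit 5 of r = 011100110000001 to get c = 011110110000001.


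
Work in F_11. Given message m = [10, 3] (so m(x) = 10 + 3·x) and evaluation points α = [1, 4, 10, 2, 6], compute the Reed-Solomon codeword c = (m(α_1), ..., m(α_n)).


c = [2, 0, 7, 5, 6]

Message polynomial: m(x) = 10 + 3·x (mod 11).
For each evaluation point α_i, compute m(α_i) mod 11:
  α_1 = 1: Horner steps 3 → 2, so m(1) = 2.
  α_2 = 4: Horner steps 3 → 0, so m(4) = 0.
  α_3 = 10: Horner steps 3 → 7, so m(10) = 7.
  α_4 = 2: Horner steps 3 → 5, so m(2) = 5.
  α_5 = 6: Horner steps 3 → 6, so m(6) = 6.
Codeword c = [2, 0, 7, 5, 6] ∈ F_11^5.


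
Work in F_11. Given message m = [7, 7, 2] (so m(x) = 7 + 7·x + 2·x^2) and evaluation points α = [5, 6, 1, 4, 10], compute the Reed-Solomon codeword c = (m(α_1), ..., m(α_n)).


c = [4, 0, 5, 1, 2]

Message polynomial: m(x) = 7 + 7·x + 2·x^2 (mod 11).
For each evaluation point α_i, compute m(α_i) mod 11:
  α_1 = 5: Horner steps 2 → 6 → 4, so m(5) = 4.
  α_2 = 6: Horner steps 2 → 8 → 0, so m(6) = 0.
  α_3 = 1: Horner steps 2 → 9 → 5, so m(1) = 5.
  α_4 = 4: Horner steps 2 → 4 → 1, so m(4) = 1.
  α_5 = 10: Horner steps 2 → 5 → 2, so m(10) = 2.
Codeword c = [4, 0, 5, 1, 2] ∈ F_11^5.


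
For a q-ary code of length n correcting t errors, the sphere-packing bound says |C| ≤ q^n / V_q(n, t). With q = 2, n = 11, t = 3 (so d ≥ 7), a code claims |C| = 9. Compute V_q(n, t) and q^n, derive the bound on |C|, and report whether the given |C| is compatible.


V_q(n, t) = 232, q^n = 2048, Hamming bound = 8, |C| = 9 > bound (violated).

Step 1: Compute V_q(n, t) = Σ_{j=0}^3 C(n, j) (q−1)^j.
  j = 0: C(11,0)·(1)^0 = 1·1 = 1.
  j = 1: C(11,1)·(1)^1 = 11·1 = 11.
  j = 2: C(11,2)·(1)^2 = 55·1 = 55.
  j = 3: C(11,3)·(1)^3 = 165·1 = 165.
  V_q(n, t) = 1 + 11 + 55 + 165 = 232.
Step 2: q^n = 2^11 = 2048.
Step 3: Hamming bound ⌊q^n / V_q(n,t)⌋ = ⌊2048/232⌋ = 8.
Step 4: Compare |C| = 9 to 8: violated.
The claimed |C| lies above the Hamming bound, so no 2-ary code of length 11 with d ≥ 7 can have 9 codewords.


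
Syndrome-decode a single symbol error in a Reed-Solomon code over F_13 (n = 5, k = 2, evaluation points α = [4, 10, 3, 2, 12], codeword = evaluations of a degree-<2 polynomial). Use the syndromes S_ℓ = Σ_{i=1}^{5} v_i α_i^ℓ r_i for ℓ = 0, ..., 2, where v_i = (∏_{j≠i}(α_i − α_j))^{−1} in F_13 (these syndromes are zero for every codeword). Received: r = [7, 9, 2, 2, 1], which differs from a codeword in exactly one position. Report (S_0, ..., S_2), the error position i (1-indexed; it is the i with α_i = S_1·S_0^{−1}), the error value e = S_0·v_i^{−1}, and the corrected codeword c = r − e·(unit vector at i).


S = (2, 6, 5), error at position 3, error magnitude e = 4, c = [7, 9, 11, 2, 1].

Step 1: column multipliers v_i = (∏_{j≠i}(α_i − α_j))^{−1} mod 13.
  i = 1 (α = 4): (4−10)(4−3)(4−2)(4−12) = (−6)·1·2·(−8) = 96 ≡ 5, so v_1 = 5^{−1} = 8 (mod 13).
  i = 2 (α = 10): (10−4)(10−3)(10−2)(10−12) = 6·7·8·(−2) = −672 ≡ 4, so v_2 = 4^{−1} = 10 (mod 13).
  i = 3 (α = 3): (3−4)(3−10)(3−2)(3−12) = (−1)·(−7)·1·(−9) = −63 ≡ 2, so v_3 = 2^{−1} = 7 (mod 13).
  i = 4 (α = 2): (2−4)(2−10)(2−3)(2−12) = (−2)·(−8)·(−1)·(−10) = 160 ≡ 4, so v_4 = 4^{−1} = 10 (mod 13).
  i = 5 (α = 12): (12−4)(12−10)(12−3)(12−2) = 8·2·9·10 = 1440 ≡ 10, so v_5 = 10^{−1} = 4 (mod 13).
  v = [8, 10, 7, 10, 4].
Step 2: syndromes of r = [7, 9, 2, 2, 1] (all sums mod 13).
  S_0 = Σ v_i r_i = 8·7 + 10·9 + 7·2 + 10·2 + 4·1 = 184 ≡ 2.
  S_1 = Σ v_i α_i r_i = 8·4·7 + 10·10·9 + 7·3·2 + 10·2·2 + 4·12·1 = 1254 ≡ 6.
  α_i^2 mod 13 = [3, 9, 9, 4, 1].
  S_2 = Σ v_i α_i^2 r_i = 8·3·7 + 10·9·9 + 7·9·2 + 10·4·2 + 4·1·1 = 1188 ≡ 5.
  S = (2, 6, 5) ≠ 0, so r is not a codeword (an error is present).
Step 3: locate the error. For a single error e at position i, S_ℓ = v_i·e·α_i^ℓ, so α_err = S_1/S_0.
  S_0^{−1} = 2^{−1} = 7 (mod 13), so α_err = 6·7 = 42 ≡ 3 = α_3. Error position i = 3.
  Consistency check: S_2/S_1 = 5·11 = 55 ≡ 3 = α_err ✓ (single-error assumption holds).
Step 4: error magnitude e = S_0/v_3 = S_0·∏_{j≠3}(α_3 − α_j) = 2·2 = 4 ≡ 4 (mod 13).
Step 5: correct position 3: c_3 = r_3 − e = 2 − 4 ≡ 11 (mod 13). Hence c = [7, 9, 11, 2, 1].
  Check: interpolating c through the α_i gives m(x) = 10 + 9·x (degree < 2) with m(α_i) = c_i for every i, so c is indeed a codeword.


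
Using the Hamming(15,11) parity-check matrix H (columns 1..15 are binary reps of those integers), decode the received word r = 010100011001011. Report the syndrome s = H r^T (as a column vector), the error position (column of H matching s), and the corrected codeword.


s = (1, 0, 1, 0)^T, error position = 10, corrected codeword c = 010100011101011

Compute s = H r^T mod 2 one row at a time:
  s_1 = 1 + 1 + 0 + 0 + 1 + 0 + 1 + 1 = 5 ≡ 1 (mod 2).
  s_2 = 1 + 0 + 0 + 0 + 1 + 0 + 1 + 1 = 4 ≡ 0 (mod 2).
  s_3 = 1 + 0 + 0 + 0 + 0 + 0 + 1 + 1 = 3 ≡ 1 (mod 2).
  s_4 = 0 + 0 + 0 + 0 + 1 + 0 + 0 + 1 = 2 ≡ 0 (mod 2).
s = (1, 0, 1, 0)^T — this equals column 10 of H (binary 1010), so error is at position 10.
Correct: flip bit 10 of r = 010100011001011 to get c = 010100011101011.


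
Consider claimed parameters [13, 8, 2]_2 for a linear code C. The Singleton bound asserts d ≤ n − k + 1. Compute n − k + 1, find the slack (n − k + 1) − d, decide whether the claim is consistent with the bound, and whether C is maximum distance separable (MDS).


Singleton RHS = n − k + 1 = 6, slack = 4, bound satisfied, not MDS.

Singleton bound: d ≤ n − k + 1.
Here n = 13, k = 8, so n − k + 1 = 6.
Given d = 2, check d ≤ 6: YES.
Slack = (n − k + 1) − d = 4.
The code is NOT MDS (slack = 4 > 0).
Description: the claimed parameters are [13, 8, 2]_2; such a code would be non-MDS.


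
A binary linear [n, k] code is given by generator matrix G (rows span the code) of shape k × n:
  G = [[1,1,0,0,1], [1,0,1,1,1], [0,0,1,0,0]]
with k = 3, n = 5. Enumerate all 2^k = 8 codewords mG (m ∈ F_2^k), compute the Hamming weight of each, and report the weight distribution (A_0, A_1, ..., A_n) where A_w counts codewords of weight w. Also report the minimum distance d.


Weight distribution: A_0 = 1, A_1 = 1, A_2 = 1, A_3 = 3, A_4 = 2. Minimum distance d = 1.

Enumerate all 2^3 = 8 messages m ∈ F_2^3.
For each, compute codeword c = mG in F_2^5, then tally its weight.
  m = 000 → c = 00000, weight = 0.
  m = 100 → c = 11001, weight = 3.
  m = 010 → c = 10111, weight = 4.
  m = 110 → c = 01110, weight = 3.
  m = 001 → c = 00100, weight = 1.
  m = 101 → c = 11101, weight = 4.
  m = 011 → c = 10011, weight = 3.
  m = 111 → c = 01010, weight = 2.
Tally weights:
  weight 0: 1 codewords.
  weight 1: 1 codewords.
  weight 2: 1 codewords.
  weight 3: 3 codewords.
  weight 4: 2 codewords.
Minimum distance d = smallest w > 0 with A_w > 0 = 1.
Sanity: Σ A_w = 8 = 2^3 = 8 ✓.


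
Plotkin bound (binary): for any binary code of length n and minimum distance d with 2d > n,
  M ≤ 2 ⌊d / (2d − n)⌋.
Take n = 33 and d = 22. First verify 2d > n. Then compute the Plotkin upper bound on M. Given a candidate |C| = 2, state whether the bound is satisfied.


Plotkin bound M ≤ 4; given |C| = 2 ≤ bound (satisfied).

Check applicability: 2d = 44, n = 33.
2d − n = 11 > 0, so Plotkin applies.
Compute d/(2d−n) = 22/11 ≈ 2.0000.
⌊d/(2d−n)⌋ = 2.
Plotkin bound: M ≤ 2·2 = 4.
Given |C| = 2, check: satisfied.
This |C| is below the Plotkin bound.


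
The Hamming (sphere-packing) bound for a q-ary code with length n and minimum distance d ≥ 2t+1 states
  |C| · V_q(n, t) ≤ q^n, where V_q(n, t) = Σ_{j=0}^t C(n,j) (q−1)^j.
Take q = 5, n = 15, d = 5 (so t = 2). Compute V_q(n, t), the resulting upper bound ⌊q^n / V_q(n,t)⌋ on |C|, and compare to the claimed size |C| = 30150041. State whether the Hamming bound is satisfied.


V_q(n, t) = 1741, q^n = 30517578125, Hamming bound = 17528764, |C| = 30150041 > bound (violated).

Step 1: Compute V_q(n, t) = Σ_{j=0}^2 C(n, j) (q−1)^j.
  j = 0: C(15,0)·(4)^0 = 1·1 = 1.
  j = 1: C(15,1)·(4)^1 = 15·4 = 60.
  j = 2: C(15,2)·(4)^2 = 105·16 = 1680.
  V_q(n, t) = 1 + 60 + 1680 = 1741.
Step 2: q^n = 5^15 = 30517578125.
Step 3: Hamming bound ⌊q^n / V_q(n,t)⌋ = ⌊30517578125/1741⌋ = 17528764.
Step 4: Compare |C| = 30150041 to 17528764: violated.
The claimed |C| lies above the Hamming bound, so no 5-ary code of length 15 with d ≥ 5 can have 30150041 codewords.


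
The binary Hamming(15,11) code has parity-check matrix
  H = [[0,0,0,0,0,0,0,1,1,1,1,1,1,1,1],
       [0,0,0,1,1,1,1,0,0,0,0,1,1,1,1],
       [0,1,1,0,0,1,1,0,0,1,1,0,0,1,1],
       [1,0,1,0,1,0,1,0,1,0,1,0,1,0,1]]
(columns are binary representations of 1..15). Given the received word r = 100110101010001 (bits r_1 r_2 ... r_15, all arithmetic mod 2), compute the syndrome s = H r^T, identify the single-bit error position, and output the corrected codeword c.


s = (1, 0, 1, 0)^T, error position = 10, corrected codeword c = 100110101110001

Compute s = H r^T mod 2 one row at a time:
  s_1 = 0 + 1 + 0 + 1 + 0 + 0 + 0 + 1 = 3 ≡ 1 (mod 2).
  s_2 = 1 + 1 + 0 + 1 + 0 + 0 + 0 + 1 = 4 ≡ 0 (mod 2).
  s_3 = 0 + 0 + 0 + 1 + 0 + 1 + 0 + 1 = 3 ≡ 1 (mod 2).
  s_4 = 1 + 0 + 1 + 1 + 1 + 1 + 0 + 1 = 6 ≡ 0 (mod 2).
s = (1, 0, 1, 0)^T — this equals column 10 of H (binary 1010), so error is at position 10.
Correct: flip bit 10 of r = 100110101010001 to get c = 100110101110001.


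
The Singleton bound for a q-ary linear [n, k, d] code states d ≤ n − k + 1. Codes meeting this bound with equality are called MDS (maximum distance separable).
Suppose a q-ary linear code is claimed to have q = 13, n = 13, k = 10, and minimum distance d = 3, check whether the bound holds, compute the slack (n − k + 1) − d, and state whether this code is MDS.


Singleton RHS = n − k + 1 = 4, slack = 1, bound satisfied, not MDS.

Singleton bound: d ≤ n − k + 1.
Here n = 13, k = 10, so n − k + 1 = 4.
Given d = 3, check d ≤ 4: YES.
Slack = (n − k + 1) − d = 1.
The code is NOT MDS (slack = 1 > 0).
Description: the claimed parameters are [13, 10, 3]_13; such a code would be non-MDS.


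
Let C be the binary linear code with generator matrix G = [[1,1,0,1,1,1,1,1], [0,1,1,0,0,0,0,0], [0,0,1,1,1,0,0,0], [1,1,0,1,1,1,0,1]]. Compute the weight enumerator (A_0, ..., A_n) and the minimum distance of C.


Weight distribution: A_0 = 1, A_1 = 1, A_2 = 1, A_3 = 4, A_4 = 3, A_5 = 1, A_6 = 3, A_7 = 2. Minimum distance d = 1.

Enumerate all 2^4 = 16 messages m ∈ F_2^4.
For each, compute codeword c = mG in F_2^8, then tally its weight.
  m = 0000 → c = 00000000, weight = 0.
  m = 1000 → c = 11011111, weight = 7.
  m = 0100 → c = 01100000, weight = 2.
  m = 1100 → c = 10111111, weight = 7.
  m = 0010 → c = 00111000, weight = 3.
  m = 1010 → c = 11100111, weight = 6.
  m = 0110 → c = 01011000, weight = 3.
  m = 1110 → c = 10000111, weight = 4.
  m = 0001 → c = 11011101, weight = 6.
  m = 1001 → c = 00000010, weight = 1.
  m = 0101 → c = 10111101, weight = 6.
  m = 1101 → c = 01100010, weight = 3.
  m = 0011 → c = 11100101, weight = 5.
  m = 1011 → c = 00111010, weight = 4.
  m = 0111 → c = 10000101, weight = 3.
  m = 1111 → c = 01011010, weight = 4.
Tally weights:
  weight 0: 1 codewords.
  weight 1: 1 codewords.
  weight 2: 1 codewords.
  weight 3: 4 codewords.
  weight 4: 3 codewords.
  weight 5: 1 codewords.
  weight 6: 3 codewords.
  weight 7: 2 codewords.
Minimum distance d = smallest w > 0 with A_w > 0 = 1.
Sanity: Σ A_w = 16 = 2^4 = 16 ✓.


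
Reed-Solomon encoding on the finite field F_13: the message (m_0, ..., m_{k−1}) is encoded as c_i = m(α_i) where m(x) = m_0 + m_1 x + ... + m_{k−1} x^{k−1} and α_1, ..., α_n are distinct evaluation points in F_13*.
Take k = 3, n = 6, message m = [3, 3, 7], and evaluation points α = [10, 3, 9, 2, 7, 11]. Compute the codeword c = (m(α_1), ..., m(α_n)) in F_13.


c = [5, 10, 12, 11, 3, 12]

Message polynomial: m(x) = 3 + 3·x + 7·x^2 (mod 13).
For each evaluation point α_i, compute m(α_i) mod 13:
  α_1 = 10: Horner steps 7 → 8 → 5, so m(10) = 5.
  α_2 = 3: Horner steps 7 → 11 → 10, so m(3) = 10.
  α_3 = 9: Horner steps 7 → 1 → 12, so m(9) = 12.
  α_4 = 2: Horner steps 7 → 4 → 11, so m(2) = 11.
  α_5 = 7: Horner steps 7 → 0 → 3, so m(7) = 3.
  α_6 = 11: Horner steps 7 → 2 → 12, so m(11) = 12.
Codeword c = [5, 10, 12, 11, 3, 12] ∈ F_13^6.


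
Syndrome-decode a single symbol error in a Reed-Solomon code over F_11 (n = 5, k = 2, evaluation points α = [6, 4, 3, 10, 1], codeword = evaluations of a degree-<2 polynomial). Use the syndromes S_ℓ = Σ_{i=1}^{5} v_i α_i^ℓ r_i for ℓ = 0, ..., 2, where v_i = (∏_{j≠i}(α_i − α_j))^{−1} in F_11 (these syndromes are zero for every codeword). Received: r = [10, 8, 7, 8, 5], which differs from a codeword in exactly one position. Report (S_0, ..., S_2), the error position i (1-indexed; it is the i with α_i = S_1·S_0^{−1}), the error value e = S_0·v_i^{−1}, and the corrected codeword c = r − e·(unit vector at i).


S = (1, 10, 1), error at position 4, error magnitude e = 5, c = [10, 8, 7, 3, 5].

Step 1: column multipliers v_i = (∏_{j≠i}(α_i − α_j))^{−1} mod 11.
  i = 1 (α = 6): (6−4)(6−3)(6−10)(6−1) = 2·3·(−4)·5 = −120 ≡ 1, so v_1 = 1^{−1} = 1 (mod 11).
  i = 2 (α = 4): (4−6)(4−3)(4−10)(4−1) = (−2)·1·(−6)·3 = 36 ≡ 3, so v_2 = 3^{−1} = 4 (mod 11).
  i = 3 (α = 3): (3−6)(3−4)(3−10)(3−1) = (−3)·(−1)·(−7)·2 = −42 ≡ 2, so v_3 = 2^{−1} = 6 (mod 11).
  i = 4 (α = 10): (10−6)(10−4)(10−3)(10−1) = 4·6·7·9 = 1512 ≡ 5, so v_4 = 5^{−1} = 9 (mod 11).
  i = 5 (α = 1): (1−6)(1−4)(1−3)(1−10) = (−5)·(−3)·(−2)·(−9) = 270 ≡ 6, so v_5 = 6^{−1} = 2 (mod 11).
  v = [1, 4, 6, 9, 2].
Step 2: syndromes of r = [10, 8, 7, 8, 5] (all sums mod 11).
  S_0 = Σ v_i r_i = 1·10 + 4·8 + 6·7 + 9·8 + 2·5 = 166 ≡ 1.
  S_1 = Σ v_i α_i r_i = 1·6·10 + 4·4·8 + 6·3·7 + 9·10·8 + 2·1·5 = 1044 ≡ 10.
  α_i^2 mod 11 = [3, 5, 9, 1, 1].
  S_2 = Σ v_i α_i^2 r_i = 1·3·10 + 4·5·8 + 6·9·7 + 9·1·8 + 2·1·5 = 650 ≡ 1.
  S = (1, 10, 1) ≠ 0, so r is not a codeword (an error is present).
Step 3: locate the error. For a single error e at position i, S_ℓ = v_i·e·α_i^ℓ, so α_err = S_1/S_0.
  S_0^{−1} = 1^{−1} = 1 (mod 11), so α_err = 10·1 = 10 ≡ 10 = α_4. Error position i = 4.
  Consistency check: S_2/S_1 = 1·10 = 10 ≡ 10 = α_err ✓ (single-error assumption holds).
Step 4: error magnitude e = S_0/v_4 = S_0·∏_{j≠4}(α_4 − α_j) = 1·5 = 5 ≡ 5 (mod 11).
Step 5: correct position 4: c_4 = r_4 − e = 8 − 5 ≡ 3 (mod 11). Hence c = [10, 8, 7, 3, 5].
  Check: interpolating c through the α_i gives m(x) = 4 + 1·x (degree < 2) with m(α_i) = c_i for every i, so c is indeed a codeword.


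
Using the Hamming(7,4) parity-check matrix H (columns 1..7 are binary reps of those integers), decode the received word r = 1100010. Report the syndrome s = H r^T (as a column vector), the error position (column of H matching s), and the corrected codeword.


s = (1, 0, 1)^T, error position = 5, corrected codeword c = 1100110

Compute s = H r^T mod 2 one row at a time:
  s_1 = 0 + 0 + 1 + 0 = 1 ≡ 1 (mod 2).
  s_2 = 1 + 0 + 1 + 0 = 2 ≡ 0 (mod 2).
  s_3 = 1 + 0 + 0 + 0 = 1 ≡ 1 (mod 2).
s = (1, 0, 1)^T — this equals column 5 of H (binary 101), so error is at position 5.
Correct: flip bit 5 of r = 1100010 to get c = 1100110.


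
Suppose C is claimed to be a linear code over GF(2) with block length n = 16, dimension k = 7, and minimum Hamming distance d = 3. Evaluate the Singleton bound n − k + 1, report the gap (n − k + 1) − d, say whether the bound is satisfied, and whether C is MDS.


Singleton RHS = n − k + 1 = 10, slack = 7, bound satisfied, not MDS.

Singleton bound: d ≤ n − k + 1.
Here n = 16, k = 7, so n − k + 1 = 10.
Given d = 3, check d ≤ 10: YES.
Slack = (n − k + 1) − d = 7.
The code is NOT MDS (slack = 7 > 0).
Description: the claimed parameters are [16, 7, 3]_2; such a code would be non-MDS.


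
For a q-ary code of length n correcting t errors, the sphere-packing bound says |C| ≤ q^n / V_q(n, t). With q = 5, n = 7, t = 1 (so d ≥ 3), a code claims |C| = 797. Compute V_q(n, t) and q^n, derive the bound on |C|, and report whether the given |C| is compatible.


V_q(n, t) = 29, q^n = 78125, Hamming bound = 2693, |C| = 797 ≤ bound (satisfied).

Step 1: Compute V_q(n, t) = Σ_{j=0}^1 C(n, j) (q−1)^j.
  j = 0: C(7,0)·(4)^0 = 1·1 = 1.
  j = 1: C(7,1)·(4)^1 = 7·4 = 28.
  V_q(n, t) = 1 + 28 = 29.
Step 2: q^n = 5^7 = 78125.
Step 3: Hamming bound ⌊q^n / V_q(n,t)⌋ = ⌊78125/29⌋ = 2693.
Step 4: Compare |C| = 797 to 2693: satisfied.
The claimed |C| lies below the Hamming bound.


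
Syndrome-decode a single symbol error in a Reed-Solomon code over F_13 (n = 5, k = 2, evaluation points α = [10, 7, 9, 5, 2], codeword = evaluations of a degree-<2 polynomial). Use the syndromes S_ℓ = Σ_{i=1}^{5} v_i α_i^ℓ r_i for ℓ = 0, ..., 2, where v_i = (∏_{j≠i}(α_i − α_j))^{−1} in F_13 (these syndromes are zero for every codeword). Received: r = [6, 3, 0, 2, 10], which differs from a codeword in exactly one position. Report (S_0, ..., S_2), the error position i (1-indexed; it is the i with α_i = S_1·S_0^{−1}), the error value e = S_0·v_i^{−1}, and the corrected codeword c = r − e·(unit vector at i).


S = (10, 5, 9), error at position 2, error magnitude e = 2, c = [6, 1, 0, 2, 10].

Step 1: column multipliers v_i = (∏_{j≠i}(α_i − α_j))^{−1} mod 13.
  i = 1 (α = 10): (10−7)(10−9)(10−5)(10−2) = 3·1·5·8 = 120 ≡ 3, so v_1 = 3^{−1} = 9 (mod 13).
  i = 2 (α = 7): (7−10)(7−9)(7−5)(7−2) = (−3)·(−2)·2·5 = 60 ≡ 8, so v_2 = 8^{−1} = 5 (mod 13).
  i = 3 (α = 9): (9−10)(9−7)(9−5)(9−2) = (−1)·2·4·7 = −56 ≡ 9, so v_3 = 9^{−1} = 3 (mod 13).
  i = 4 (α = 5): (5−10)(5−7)(5−9)(5−2) = (−5)·(−2)·(−4)·3 = −120 ≡ 10, so v_4 = 10^{−1} = 4 (mod 13).
  i = 5 (α = 2): (2−10)(2−7)(2−9)(2−5) = (−8)·(−5)·(−7)·(−3) = 840 ≡ 8, so v_5 = 8^{−1} = 5 (mod 13).
  v = [9, 5, 3, 4, 5].
Step 2: syndromes of r = [6, 3, 0, 2, 10] (all sums mod 13).
  S_0 = Σ v_i r_i = 9·6 + 5·3 + 3·0 + 4·2 + 5·10 = 127 ≡ 10.
  S_1 = Σ v_i α_i r_i = 9·10·6 + 5·7·3 + 3·9·0 + 4·5·2 + 5·2·10 = 785 ≡ 5.
  α_i^2 mod 13 = [9, 10, 3, 12, 4].
  S_2 = Σ v_i α_i^2 r_i = 9·9·6 + 5·10·3 + 3·3·0 + 4·12·2 + 5·4·10 = 932 ≡ 9.
  S = (10, 5, 9) ≠ 0, so r is not a codeword (an error is present).
Step 3: locate the error. For a single error e at position i, S_ℓ = v_i·e·α_i^ℓ, so α_err = S_1/S_0.
  S_0^{−1} = 10^{−1} = 4 (mod 13), so α_err = 5·4 = 20 ≡ 7 = α_2. Error position i = 2.
  Consistency check: S_2/S_1 = 9·8 = 72 ≡ 7 = α_err ✓ (single-error assumption holds).
Step 4: error magnitude e = S_0/v_2 = S_0·∏_{j≠2}(α_2 − α_j) = 10·8 = 80 ≡ 2 (mod 13).
Step 5: correct position 2: c_2 = r_2 − e = 3 − 2 ≡ 1 (mod 13). Hence c = [6, 1, 0, 2, 10].
  Check: interpolating c through the α_i gives m(x) = 11 + 6·x (degree < 2) with m(α_i) = c_i for every i, so c is indeed a codeword.


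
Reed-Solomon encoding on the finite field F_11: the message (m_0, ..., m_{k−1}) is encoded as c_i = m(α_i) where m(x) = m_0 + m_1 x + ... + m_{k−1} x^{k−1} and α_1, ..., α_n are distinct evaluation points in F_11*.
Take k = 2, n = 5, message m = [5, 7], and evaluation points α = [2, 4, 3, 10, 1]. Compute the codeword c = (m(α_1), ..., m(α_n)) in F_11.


c = [8, 0, 4, 9, 1]

Message polynomial: m(x) = 5 + 7·x (mod 11).
For each evaluation point α_i, compute m(α_i) mod 11:
  α_1 = 2: Horner steps 7 → 8, so m(2) = 8.
  α_2 = 4: Horner steps 7 → 0, so m(4) = 0.
  α_3 = 3: Horner steps 7 → 4, so m(3) = 4.
  α_4 = 10: Horner steps 7 → 9, so m(10) = 9.
  α_5 = 1: Horner steps 7 → 1, so m(1) = 1.
Codeword c = [8, 0, 4, 9, 1] ∈ F_11^5.


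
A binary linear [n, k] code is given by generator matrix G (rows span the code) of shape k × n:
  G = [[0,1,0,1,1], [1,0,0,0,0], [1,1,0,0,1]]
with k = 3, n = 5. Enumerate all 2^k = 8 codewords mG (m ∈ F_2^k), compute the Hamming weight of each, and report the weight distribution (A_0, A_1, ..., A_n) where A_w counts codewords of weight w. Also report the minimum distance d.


Weight distribution: A_0 = 1, A_1 = 2, A_2 = 2, A_3 = 2, A_4 = 1. Minimum distance d = 1.

Enumerate all 2^3 = 8 messages m ∈ F_2^3.
For each, compute codeword c = mG in F_2^5, then tally its weight.
  m = 000 → c = 00000, weight = 0.
  m = 100 → c = 01011, weight = 3.
  m = 010 → c = 10000, weight = 1.
  m = 110 → c = 11011, weight = 4.
  m = 001 → c = 11001, weight = 3.
  m = 101 → c = 10010, weight = 2.
  m = 011 → c = 01001, weight = 2.
  m = 111 → c = 00010, weight = 1.
Tally weights:
  weight 0: 1 codewords.
  weight 1: 2 codewords.
  weight 2: 2 codewords.
  weight 3: 2 codewords.
  weight 4: 1 codewords.
Minimum distance d = smallest w > 0 with A_w > 0 = 1.
Sanity: Σ A_w = 8 = 2^3 = 8 ✓.


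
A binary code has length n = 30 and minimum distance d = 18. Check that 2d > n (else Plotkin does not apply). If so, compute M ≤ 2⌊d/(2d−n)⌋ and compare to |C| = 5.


Plotkin bound M ≤ 6; given |C| = 5 ≤ bound (satisfied).

Check applicability: 2d = 36, n = 30.
2d − n = 6 > 0, so Plotkin applies.
Compute d/(2d−n) = 18/6 ≈ 3.0000.
⌊d/(2d−n)⌋ = 3.
Plotkin bound: M ≤ 2·3 = 6.
Given |C| = 5, check: satisfied.
This |C| is below the Plotkin bound.


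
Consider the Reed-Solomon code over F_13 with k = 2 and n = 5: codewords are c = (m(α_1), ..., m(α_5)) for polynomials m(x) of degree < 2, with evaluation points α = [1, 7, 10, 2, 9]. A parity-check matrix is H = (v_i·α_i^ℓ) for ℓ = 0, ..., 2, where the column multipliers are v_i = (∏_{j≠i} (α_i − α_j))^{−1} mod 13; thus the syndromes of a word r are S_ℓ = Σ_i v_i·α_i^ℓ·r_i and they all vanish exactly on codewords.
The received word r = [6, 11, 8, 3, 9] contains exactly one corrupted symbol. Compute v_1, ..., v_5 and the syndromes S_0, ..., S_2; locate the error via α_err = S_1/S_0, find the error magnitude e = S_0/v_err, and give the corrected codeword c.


S = (5, 5, 5), error at position 1, error magnitude e = 2, c = [4, 11, 8, 3, 9].

Step 1: column multipliers v_i = (∏_{j≠i}(α_i − α_j))^{−1} mod 13.
  i = 1 (α = 1): (1−7)(1−10)(1−2)(1−9) = (−6)·(−9)·(−1)·(−8) = 432 ≡ 3, so v_1 = 3^{−1} = 9 (mod 13).
  i = 2 (α = 7): (7−1)(7−10)(7−2)(7−9) = 6·(−3)·5·(−2) = 180 ≡ 11, so v_2 = 11^{−1} = 6 (mod 13).
  i = 3 (α = 10): (10−1)(10−7)(10−2)(10−9) = 9·3·8·1 = 216 ≡ 8, so v_3 = 8^{−1} = 5 (mod 13).
  i = 4 (α = 2): (2−1)(2−7)(2−10)(2−9) = 1·(−5)·(−8)·(−7) = −280 ≡ 6, so v_4 = 6^{−1} = 11 (mod 13).
  i = 5 (α = 9): (9−1)(9−7)(9−10)(9−2) = 8·2·(−1)·7 = −112 ≡ 5, so v_5 = 5^{−1} = 8 (mod 13).
  v = [9, 6, 5, 11, 8].
Step 2: syndromes of r = [6, 11, 8, 3, 9] (all sums mod 13).
  S_0 = Σ v_i r_i = 9·6 + 6·11 + 5·8 + 11·3 + 8·9 = 265 ≡ 5.
  S_1 = Σ v_i α_i r_i = 9·1·6 + 6·7·11 + 5·10·8 + 11·2·3 + 8·9·9 = 1630 ≡ 5.
  α_i^2 mod 13 = [1, 10, 9, 4, 3].
  S_2 = Σ v_i α_i^2 r_i = 9·1·6 + 6·10·11 + 5·9·8 + 11·4·3 + 8·3·9 = 1422 ≡ 5.
  S = (5, 5, 5) ≠ 0, so r is not a codeword (an error is present).
Step 3: locate the error. For a single error e at position i, S_ℓ = v_i·e·α_i^ℓ, so α_err = S_1/S_0.
  S_0^{−1} = 5^{−1} = 8 (mod 13), so α_err = 5·8 = 40 ≡ 1 = α_1. Error position i = 1.
  Consistency check: S_2/S_1 = 5·8 = 40 ≡ 1 = α_err ✓ (single-error assumption holds).
Step 4: error magnitude e = S_0/v_1 = S_0·∏_{j≠1}(α_1 − α_j) = 5·3 = 15 ≡ 2 (mod 13).
Step 5: correct position 1: c_1 = r_1 − e = 6 − 2 ≡ 4 (mod 13). Hence c = [4, 11, 8, 3, 9].
  Check: interpolating c through the α_i gives m(x) = 5 + 12·x (degree < 2) with m(α_i) = c_i for every i, so c is indeed a codeword.
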